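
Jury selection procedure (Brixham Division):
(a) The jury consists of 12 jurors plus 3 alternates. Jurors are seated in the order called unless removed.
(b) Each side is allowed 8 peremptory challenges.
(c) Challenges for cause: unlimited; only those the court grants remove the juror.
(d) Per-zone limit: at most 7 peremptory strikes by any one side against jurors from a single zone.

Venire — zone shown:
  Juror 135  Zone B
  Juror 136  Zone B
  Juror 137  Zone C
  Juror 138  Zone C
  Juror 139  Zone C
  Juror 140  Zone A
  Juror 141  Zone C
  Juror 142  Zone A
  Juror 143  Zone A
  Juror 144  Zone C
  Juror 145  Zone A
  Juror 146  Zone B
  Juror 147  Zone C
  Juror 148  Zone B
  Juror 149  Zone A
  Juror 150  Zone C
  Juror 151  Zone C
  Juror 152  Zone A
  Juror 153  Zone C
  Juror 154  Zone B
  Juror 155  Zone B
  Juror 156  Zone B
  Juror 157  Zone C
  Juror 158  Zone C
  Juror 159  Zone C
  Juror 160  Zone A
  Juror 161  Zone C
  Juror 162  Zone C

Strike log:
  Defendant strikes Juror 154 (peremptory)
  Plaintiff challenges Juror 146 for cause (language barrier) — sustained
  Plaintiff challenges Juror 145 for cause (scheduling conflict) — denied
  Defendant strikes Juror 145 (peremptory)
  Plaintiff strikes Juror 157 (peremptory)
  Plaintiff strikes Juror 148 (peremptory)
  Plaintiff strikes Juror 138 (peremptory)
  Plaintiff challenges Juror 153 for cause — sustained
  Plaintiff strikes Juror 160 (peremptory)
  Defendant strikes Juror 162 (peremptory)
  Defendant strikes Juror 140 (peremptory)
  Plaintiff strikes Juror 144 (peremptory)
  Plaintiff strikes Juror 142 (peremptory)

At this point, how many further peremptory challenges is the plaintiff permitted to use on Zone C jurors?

Plaintiff peremptories so far: #157, #148, #138, #160, #144, #142 — 6 of 8 used, 2 left overall.
Against Zone C: #157, #138, #144 — 3 used; per-zone cap 7 leaves 4.
Binding limit: min(2, 4) = 2.

2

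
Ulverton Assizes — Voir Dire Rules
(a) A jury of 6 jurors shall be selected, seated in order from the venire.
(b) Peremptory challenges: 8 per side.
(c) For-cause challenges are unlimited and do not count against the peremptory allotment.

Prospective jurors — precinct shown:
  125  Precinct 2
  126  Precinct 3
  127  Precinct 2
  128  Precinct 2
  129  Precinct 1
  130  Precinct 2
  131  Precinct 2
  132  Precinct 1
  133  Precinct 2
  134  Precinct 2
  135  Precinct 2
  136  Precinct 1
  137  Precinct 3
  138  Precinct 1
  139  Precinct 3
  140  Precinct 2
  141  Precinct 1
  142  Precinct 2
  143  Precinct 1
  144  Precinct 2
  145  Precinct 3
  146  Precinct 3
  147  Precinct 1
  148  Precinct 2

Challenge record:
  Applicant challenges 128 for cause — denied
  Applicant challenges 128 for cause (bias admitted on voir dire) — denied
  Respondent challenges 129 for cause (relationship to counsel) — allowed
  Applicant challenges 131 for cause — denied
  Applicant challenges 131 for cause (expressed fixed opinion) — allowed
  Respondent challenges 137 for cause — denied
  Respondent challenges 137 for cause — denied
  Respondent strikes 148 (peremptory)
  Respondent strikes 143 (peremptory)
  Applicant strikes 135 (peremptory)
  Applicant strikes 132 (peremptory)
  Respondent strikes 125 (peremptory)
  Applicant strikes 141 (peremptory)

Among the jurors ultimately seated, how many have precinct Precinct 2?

5

Removed: #125, #129, #131, #132, #135, #141, #143, #148.
Seated jurors 1–6: #126, #127, #128, #130, #133, #134.
Of those, in Precinct 2: #127, #128, #130, #133, #134 → 5.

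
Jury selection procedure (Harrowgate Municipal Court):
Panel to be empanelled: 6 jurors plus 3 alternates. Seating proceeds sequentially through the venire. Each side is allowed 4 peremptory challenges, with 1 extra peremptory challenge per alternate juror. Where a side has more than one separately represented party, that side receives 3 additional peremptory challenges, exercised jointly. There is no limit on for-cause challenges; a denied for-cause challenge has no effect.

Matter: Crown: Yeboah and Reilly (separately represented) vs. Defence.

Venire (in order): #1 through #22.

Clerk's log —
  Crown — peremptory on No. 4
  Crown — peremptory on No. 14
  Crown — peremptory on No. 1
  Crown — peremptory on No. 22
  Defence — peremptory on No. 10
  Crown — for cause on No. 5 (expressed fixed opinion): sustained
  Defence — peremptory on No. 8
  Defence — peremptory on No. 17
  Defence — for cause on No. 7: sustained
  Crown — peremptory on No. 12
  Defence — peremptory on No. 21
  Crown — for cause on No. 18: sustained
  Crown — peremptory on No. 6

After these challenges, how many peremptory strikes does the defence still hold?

3

Defence allotment: 4 base + 1 × 3 alternates = 7.
Defence peremptories used: #10, #8, #17, #21 — 4 (the for-cause on #7 doesn't count).
Remaining: 7 − 4 = 3.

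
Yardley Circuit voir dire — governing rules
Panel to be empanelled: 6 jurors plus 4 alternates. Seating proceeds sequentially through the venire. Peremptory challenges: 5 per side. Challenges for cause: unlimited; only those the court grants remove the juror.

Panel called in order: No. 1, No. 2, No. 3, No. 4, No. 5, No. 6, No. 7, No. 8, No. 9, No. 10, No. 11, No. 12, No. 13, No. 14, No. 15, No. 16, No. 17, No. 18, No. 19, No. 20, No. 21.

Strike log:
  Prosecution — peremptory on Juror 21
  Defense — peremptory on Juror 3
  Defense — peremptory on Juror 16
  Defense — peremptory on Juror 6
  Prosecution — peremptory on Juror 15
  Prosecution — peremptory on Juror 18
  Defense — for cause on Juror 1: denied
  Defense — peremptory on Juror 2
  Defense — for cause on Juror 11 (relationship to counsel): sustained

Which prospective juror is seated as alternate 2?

Removed: #2, #3, #6, #11, #15, #16, #18, #21. (#1 stays — for-cause denied.)
Seating in order: seats 1–6 → #1, #4, #5, #7, #8, #9; alternates → #10, #12, #13, #14.
So alternate 2 is #12.

12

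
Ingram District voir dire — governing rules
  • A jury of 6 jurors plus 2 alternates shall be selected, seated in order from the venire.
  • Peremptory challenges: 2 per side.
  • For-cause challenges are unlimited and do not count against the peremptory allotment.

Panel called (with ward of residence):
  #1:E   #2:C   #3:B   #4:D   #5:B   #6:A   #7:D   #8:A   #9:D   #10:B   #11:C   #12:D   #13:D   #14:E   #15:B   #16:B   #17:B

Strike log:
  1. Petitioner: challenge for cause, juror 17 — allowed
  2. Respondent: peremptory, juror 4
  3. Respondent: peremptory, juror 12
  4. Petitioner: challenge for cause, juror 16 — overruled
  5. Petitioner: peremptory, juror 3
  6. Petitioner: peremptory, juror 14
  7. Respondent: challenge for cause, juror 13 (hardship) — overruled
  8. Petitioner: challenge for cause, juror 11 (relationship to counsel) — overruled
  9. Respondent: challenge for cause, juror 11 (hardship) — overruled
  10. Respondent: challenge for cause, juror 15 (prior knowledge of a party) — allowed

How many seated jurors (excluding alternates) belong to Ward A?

2

Removed: #3, #4, #12, #14, #15, #17.
Seated jurors 1–6: #1, #2, #5, #6, #7, #8 (alternates #9, #10 not counted).
Of those, in Ward A: #6, #8 → 2.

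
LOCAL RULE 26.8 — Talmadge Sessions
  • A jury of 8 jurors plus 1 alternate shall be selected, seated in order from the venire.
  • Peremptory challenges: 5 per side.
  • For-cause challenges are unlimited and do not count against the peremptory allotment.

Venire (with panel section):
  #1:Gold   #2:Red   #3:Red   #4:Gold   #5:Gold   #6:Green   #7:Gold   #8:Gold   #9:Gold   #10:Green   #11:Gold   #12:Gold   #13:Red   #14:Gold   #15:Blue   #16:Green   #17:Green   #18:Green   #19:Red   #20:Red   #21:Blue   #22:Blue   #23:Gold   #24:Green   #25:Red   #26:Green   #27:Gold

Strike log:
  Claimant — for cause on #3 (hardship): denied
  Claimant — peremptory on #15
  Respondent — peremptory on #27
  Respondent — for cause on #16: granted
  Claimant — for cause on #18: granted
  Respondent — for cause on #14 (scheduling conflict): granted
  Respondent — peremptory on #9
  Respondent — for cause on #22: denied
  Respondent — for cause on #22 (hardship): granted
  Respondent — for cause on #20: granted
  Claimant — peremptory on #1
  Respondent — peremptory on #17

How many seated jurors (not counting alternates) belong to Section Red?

2

Removed: #1, #9, #14, #15, #16, #17, #18, #20, #22, #27.
Seated jurors 1–8: #2, #3, #4, #5, #6, #7, #8, #10 (alternates #11 not counted).
Of those, in Section Red: #2, #3 → 2.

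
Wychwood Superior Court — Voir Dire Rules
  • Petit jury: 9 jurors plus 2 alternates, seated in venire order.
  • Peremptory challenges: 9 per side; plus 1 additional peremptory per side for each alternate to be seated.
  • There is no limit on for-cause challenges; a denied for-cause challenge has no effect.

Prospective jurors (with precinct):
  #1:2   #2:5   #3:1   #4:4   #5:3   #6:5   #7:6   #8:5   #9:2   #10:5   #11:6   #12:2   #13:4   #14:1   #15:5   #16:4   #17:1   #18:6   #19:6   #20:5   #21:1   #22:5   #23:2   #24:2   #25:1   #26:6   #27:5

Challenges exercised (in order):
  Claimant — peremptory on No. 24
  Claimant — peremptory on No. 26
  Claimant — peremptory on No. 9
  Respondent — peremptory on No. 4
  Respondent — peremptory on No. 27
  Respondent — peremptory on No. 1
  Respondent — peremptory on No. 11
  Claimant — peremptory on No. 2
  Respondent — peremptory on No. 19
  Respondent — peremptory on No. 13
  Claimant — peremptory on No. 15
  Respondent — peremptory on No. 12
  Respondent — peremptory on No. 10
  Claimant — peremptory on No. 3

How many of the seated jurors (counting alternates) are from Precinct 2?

0

Removed: #1, #2, #3, #4, #9, #10, #11, #12, #13, #15, #19, #24, #26, #27.
Seated (11 incl. alternates): #5, #6, #7, #8, #14, #16, #17, #18, #20, #21, #22.
None of those are in Precinct 2 → 0.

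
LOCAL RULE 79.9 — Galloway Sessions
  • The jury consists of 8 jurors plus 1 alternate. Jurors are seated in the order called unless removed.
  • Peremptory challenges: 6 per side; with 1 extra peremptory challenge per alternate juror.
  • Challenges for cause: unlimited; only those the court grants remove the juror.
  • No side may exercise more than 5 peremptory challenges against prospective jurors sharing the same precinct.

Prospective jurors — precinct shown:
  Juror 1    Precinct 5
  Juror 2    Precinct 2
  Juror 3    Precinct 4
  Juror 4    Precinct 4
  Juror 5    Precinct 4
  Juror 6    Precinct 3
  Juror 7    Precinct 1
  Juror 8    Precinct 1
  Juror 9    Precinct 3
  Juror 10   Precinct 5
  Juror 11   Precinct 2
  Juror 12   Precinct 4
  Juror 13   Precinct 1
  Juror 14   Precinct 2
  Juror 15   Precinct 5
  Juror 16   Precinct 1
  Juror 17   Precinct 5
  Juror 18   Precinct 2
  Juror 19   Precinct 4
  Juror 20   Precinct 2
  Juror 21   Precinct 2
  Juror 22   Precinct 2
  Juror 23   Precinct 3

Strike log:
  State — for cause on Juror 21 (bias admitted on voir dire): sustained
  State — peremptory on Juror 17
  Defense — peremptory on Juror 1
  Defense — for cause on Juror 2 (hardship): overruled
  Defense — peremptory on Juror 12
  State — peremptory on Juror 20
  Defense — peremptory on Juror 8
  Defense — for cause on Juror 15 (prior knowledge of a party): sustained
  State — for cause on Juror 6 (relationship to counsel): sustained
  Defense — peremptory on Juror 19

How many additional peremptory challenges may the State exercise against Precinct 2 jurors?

4

State peremptories so far: #17, #20 — 2 of 7 used, 5 left overall.
Against Precinct 2: #20 — 1 used; per-precinct cap 5 leaves 4.
Binding limit: min(5, 4) = 4.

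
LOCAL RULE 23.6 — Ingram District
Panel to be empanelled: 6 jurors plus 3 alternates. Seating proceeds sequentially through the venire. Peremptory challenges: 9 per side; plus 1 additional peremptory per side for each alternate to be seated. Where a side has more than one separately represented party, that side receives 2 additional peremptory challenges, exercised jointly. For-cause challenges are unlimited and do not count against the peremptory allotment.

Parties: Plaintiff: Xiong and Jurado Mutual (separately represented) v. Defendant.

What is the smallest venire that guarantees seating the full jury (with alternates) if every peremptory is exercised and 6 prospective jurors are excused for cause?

Seats to fill: 6 + 3 alternates = 9.
Peremptories — Plaintiff: 9 + 1×3 + 2 = 14; Defendant: 9 + 1×3 = 12; total 26.
For-cause removals: 6.
Minimum venire: 9 + 26 + 6 = 41.

41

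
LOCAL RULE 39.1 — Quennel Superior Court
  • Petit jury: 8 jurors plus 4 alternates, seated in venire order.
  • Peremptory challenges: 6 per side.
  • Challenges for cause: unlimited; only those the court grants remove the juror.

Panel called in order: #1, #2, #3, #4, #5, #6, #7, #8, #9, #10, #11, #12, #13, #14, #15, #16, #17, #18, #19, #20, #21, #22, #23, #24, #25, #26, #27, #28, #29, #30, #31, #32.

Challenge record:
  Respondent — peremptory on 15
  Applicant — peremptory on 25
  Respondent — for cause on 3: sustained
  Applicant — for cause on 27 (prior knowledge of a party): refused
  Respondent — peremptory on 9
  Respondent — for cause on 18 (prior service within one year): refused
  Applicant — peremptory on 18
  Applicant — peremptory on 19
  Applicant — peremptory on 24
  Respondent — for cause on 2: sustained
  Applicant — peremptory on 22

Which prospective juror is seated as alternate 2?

Removed: #2, #3, #9, #15, #18, #19, #22, #24, #25. (#27 stays — for-cause denied.)
Seating in order: seats 1–8 → #1, #4, #5, #6, #7, #8, #10, #11; alternates → #12, #13, #14, #16.
So alternate 2 is #13.

13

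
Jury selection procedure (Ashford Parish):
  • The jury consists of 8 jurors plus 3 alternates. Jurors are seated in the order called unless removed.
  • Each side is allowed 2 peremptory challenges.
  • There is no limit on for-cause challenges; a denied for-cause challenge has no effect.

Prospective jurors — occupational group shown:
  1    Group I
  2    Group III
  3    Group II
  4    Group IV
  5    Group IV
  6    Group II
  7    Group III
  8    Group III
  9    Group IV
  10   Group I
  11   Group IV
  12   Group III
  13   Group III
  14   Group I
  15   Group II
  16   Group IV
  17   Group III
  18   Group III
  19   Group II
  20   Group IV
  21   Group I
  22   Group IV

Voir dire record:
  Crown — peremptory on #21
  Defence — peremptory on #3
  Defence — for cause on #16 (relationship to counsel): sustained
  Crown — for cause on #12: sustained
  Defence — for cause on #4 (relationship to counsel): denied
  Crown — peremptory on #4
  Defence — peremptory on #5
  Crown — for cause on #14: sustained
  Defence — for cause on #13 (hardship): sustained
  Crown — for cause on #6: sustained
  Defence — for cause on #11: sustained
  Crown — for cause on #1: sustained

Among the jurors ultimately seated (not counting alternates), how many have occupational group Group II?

Removed: #1, #3, #4, #5, #6, #11, #12, #13, #14, #16, #21.
Seated jurors 1–8: #2, #7, #8, #9, #10, #15, #17, #18 (alternates #19, #20, #22 not counted).
Of those, in Group II: #15 → 1.

1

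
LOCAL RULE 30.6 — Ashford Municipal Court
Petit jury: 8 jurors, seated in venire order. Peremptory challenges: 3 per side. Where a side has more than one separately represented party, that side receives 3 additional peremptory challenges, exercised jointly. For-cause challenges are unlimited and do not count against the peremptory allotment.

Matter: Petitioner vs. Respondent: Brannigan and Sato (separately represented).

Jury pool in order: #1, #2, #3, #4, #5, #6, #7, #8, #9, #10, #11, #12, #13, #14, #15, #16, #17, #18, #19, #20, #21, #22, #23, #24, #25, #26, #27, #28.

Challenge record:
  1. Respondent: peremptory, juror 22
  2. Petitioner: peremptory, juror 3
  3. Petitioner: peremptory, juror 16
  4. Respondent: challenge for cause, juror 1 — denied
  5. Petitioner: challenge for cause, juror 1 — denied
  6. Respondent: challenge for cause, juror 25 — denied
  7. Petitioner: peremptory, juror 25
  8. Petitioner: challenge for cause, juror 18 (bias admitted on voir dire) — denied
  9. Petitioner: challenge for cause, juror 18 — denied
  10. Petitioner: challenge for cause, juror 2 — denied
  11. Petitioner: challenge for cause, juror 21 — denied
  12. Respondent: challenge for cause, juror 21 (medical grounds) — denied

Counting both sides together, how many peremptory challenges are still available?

Petitioner allotment: 3. Respondent allotment: 3 base + 3 multi-party = 6.
Petitioner peremptories used: #3, #16, #25 — 3 (for-cause on #1, #18, #18, #2, #21 don't count).
Respondent peremptories used: #22 — 1 (for-cause on #1, #25, #21 don't count).
Remaining: (3 − 3) + (6 − 1) = 5.

5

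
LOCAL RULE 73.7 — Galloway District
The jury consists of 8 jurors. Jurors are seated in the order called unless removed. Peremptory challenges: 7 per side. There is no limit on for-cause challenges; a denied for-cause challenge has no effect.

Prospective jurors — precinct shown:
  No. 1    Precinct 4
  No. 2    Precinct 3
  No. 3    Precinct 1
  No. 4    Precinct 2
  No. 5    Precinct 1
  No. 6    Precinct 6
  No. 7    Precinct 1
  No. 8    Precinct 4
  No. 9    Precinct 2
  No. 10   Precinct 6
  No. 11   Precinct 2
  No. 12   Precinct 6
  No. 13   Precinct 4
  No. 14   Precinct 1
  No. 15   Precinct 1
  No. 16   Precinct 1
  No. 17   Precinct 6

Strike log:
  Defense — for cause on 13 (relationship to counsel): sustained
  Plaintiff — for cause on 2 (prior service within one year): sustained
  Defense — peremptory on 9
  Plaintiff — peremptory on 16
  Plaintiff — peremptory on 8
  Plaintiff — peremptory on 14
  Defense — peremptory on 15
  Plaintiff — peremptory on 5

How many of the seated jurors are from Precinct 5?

0

Removed: #2, #5, #8, #9, #13, #14, #15, #16.
Seated jurors 1–8: #1, #3, #4, #6, #7, #10, #11, #12.
None of those are in Precinct 5 → 0.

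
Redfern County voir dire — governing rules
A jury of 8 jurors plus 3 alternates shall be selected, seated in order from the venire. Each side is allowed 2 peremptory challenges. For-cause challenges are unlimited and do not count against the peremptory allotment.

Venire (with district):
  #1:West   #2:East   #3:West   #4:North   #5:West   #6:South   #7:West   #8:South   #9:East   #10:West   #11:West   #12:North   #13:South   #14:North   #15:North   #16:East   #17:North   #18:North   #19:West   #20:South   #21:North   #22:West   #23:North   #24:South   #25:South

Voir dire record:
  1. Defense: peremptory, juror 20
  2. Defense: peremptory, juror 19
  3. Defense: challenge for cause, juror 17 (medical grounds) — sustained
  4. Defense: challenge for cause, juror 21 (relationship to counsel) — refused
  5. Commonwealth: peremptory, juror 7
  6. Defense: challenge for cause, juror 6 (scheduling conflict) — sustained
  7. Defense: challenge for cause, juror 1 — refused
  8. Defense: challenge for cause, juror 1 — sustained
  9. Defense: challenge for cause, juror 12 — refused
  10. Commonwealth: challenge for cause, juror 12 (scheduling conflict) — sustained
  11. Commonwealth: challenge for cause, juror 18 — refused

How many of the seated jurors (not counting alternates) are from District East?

2

Removed: #1, #6, #7, #12, #17, #19, #20.
Seated jurors 1–8: #2, #3, #4, #5, #8, #9, #10, #11 (alternates #13, #14, #15 not counted).
Of those, in District East: #2, #9 → 2.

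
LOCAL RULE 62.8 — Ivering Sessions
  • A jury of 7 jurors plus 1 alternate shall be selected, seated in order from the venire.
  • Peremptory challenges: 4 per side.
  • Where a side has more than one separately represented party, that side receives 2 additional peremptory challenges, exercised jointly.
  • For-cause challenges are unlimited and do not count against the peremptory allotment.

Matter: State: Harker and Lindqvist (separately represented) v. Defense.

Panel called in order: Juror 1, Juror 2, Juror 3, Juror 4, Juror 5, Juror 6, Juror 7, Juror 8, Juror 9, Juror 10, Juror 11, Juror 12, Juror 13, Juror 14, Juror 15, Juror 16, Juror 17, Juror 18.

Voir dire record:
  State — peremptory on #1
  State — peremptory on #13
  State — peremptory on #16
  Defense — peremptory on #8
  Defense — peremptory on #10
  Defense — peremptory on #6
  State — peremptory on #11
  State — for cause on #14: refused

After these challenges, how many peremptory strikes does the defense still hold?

1

Defense allotment: 4.
Defense peremptories used: #8, #10, #6 — 3.
Remaining: 4 − 3 = 1.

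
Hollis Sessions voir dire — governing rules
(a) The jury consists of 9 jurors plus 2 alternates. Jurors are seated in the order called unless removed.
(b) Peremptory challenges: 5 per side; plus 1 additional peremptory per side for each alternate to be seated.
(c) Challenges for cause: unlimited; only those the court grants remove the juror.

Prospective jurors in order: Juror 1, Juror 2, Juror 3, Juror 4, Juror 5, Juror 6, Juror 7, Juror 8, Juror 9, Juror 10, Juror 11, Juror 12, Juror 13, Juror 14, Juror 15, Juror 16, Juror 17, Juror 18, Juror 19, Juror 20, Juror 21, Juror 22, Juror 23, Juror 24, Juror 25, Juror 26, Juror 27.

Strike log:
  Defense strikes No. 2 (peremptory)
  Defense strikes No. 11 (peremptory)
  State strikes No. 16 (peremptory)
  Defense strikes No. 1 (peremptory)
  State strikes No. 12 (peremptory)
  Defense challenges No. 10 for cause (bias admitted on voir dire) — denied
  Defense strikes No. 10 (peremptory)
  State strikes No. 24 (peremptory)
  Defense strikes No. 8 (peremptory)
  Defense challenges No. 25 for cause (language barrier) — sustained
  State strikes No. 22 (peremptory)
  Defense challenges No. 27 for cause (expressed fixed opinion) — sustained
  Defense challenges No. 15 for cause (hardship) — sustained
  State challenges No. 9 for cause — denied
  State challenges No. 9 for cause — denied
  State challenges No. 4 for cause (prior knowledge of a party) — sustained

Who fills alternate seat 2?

20

Removed: #1, #2, #4, #8, #10, #11, #12, #15, #16, #22, #24, #25, #27. (#9 stays — for-cause denied.)
Seating in order: seats 1–9 → #3, #5, #6, #7, #9, #13, #14, #17, #18; alternates → #19, #20.
So alternate 2 is #20.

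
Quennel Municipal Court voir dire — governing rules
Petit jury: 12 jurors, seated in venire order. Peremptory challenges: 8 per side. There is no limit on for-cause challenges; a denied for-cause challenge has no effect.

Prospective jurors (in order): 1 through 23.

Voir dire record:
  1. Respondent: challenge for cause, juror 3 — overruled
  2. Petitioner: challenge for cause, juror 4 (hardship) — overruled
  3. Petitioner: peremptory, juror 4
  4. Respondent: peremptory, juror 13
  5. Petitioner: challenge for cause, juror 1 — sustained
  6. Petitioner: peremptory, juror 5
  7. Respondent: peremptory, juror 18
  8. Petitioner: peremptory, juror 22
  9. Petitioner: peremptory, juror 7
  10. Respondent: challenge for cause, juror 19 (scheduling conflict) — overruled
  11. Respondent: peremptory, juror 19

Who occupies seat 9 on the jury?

14

Removed: #1, #4, #5, #7, #13, #18, #19, #22. (#3 stays — for-cause denied.)
Filling seats in venire order through position 9: #2, #3, #6, #8, #9, #10, #11, #12, #14.
So seat 9 is #14.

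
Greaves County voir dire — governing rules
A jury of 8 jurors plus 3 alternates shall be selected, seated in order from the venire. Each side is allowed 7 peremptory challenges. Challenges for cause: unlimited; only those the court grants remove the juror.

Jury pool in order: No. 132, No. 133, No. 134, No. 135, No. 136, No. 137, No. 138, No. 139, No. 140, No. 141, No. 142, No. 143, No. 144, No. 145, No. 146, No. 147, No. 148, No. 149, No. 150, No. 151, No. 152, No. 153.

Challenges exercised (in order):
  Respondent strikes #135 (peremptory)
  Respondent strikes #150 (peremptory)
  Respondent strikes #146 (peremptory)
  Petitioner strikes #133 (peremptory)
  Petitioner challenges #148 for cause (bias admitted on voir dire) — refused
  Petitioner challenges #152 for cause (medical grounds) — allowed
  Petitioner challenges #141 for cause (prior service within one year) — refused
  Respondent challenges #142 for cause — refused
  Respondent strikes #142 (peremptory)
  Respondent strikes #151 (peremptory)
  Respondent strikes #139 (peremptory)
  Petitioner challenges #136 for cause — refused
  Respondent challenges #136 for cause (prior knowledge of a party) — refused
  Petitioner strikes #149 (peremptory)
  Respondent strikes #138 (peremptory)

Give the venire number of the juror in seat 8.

144

Removed: #133, #135, #138, #139, #142, #146, #149, #150, #151, #152. (#136, #141, #148 stay — for-cause denied.)
Seating in order: seats 1–8 → #132, #134, #136, #137, #140, #141, #143, #144; alternates → #145, #147, #148.
So seat 8 is #144.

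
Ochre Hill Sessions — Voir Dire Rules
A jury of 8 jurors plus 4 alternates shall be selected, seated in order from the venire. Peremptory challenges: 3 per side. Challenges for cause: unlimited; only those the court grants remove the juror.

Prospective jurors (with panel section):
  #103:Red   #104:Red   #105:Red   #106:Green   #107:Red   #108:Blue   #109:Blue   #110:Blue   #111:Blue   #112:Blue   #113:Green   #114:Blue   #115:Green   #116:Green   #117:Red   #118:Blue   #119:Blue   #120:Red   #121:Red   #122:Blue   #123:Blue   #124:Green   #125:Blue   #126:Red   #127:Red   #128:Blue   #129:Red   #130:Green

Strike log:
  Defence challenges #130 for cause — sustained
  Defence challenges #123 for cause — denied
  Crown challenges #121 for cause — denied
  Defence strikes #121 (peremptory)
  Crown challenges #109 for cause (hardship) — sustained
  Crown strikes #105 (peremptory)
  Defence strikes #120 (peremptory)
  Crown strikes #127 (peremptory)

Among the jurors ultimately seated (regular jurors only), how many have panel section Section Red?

3

Removed: #105, #109, #120, #121, #127, #130.
Seated jurors 1–8: #103, #104, #106, #107, #108, #110, #111, #112 (alternates #113, #114, #115, #116 not counted).
Of those, in Section Red: #103, #104, #107 → 3.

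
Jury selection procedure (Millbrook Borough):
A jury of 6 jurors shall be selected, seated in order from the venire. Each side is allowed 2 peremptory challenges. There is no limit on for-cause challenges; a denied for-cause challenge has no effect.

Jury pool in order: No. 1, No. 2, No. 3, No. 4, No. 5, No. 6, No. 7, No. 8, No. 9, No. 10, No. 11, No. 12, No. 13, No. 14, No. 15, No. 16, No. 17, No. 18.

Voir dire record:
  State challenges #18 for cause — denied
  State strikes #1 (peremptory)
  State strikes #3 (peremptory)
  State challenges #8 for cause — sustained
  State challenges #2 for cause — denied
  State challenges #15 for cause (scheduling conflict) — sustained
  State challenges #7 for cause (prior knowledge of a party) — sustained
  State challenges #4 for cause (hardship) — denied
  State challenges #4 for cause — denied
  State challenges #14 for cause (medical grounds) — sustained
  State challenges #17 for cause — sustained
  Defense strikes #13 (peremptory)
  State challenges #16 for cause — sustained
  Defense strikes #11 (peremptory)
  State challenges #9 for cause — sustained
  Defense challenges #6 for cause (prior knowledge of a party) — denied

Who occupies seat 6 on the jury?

12

Removed: #1, #3, #7, #8, #9, #11, #13, #14, #15, #16, #17. (#2, #4, #6, #18 stay — for-cause denied.)
Seating in order: seats 1–6 → #2, #4, #5, #6, #10, #12.
So seat 6 is #12.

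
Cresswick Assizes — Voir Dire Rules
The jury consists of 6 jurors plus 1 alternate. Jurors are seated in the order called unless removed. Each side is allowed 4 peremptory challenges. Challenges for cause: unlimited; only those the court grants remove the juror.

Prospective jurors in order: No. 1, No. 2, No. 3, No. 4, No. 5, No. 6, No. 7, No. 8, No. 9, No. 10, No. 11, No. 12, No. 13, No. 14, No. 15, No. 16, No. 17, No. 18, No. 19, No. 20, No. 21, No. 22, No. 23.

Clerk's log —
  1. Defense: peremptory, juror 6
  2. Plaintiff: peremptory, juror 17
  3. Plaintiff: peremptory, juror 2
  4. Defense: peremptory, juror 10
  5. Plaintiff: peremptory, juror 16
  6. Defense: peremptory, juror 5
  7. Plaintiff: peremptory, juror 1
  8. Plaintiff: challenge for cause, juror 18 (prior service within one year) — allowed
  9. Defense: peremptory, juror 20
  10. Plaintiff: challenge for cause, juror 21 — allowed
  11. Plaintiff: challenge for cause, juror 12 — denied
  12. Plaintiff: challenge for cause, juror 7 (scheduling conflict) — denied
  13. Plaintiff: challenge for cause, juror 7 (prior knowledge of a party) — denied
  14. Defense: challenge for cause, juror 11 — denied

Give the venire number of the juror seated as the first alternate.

Removed: #1, #2, #5, #6, #10, #16, #17, #18, #20, #21. (#7, #11, #12 stay — for-cause denied.)
Filling seats in venire order through position 7: #3, #4, #7, #8, #9, #11, #12.
So alternate 1 is #12.

12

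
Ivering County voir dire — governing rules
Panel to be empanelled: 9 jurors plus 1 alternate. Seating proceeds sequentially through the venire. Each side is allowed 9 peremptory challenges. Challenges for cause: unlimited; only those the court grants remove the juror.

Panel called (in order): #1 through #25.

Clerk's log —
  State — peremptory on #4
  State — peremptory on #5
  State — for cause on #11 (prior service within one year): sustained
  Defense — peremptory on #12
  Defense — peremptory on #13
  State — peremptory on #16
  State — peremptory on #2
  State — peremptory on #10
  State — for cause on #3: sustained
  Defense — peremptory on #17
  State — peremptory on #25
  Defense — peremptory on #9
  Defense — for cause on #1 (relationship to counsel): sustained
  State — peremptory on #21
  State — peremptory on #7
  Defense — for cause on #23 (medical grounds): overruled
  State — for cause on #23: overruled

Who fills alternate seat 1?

24

Removed: #1, #2, #3, #4, #5, #7, #9, #10, #11, #12, #13, #16, #17, #21, #25. (#23 stays — for-cause denied.)
Seating in order: seats 1–9 → #6, #8, #14, #15, #18, #19, #20, #22, #23; alternates → #24.
So alternate 1 is #24.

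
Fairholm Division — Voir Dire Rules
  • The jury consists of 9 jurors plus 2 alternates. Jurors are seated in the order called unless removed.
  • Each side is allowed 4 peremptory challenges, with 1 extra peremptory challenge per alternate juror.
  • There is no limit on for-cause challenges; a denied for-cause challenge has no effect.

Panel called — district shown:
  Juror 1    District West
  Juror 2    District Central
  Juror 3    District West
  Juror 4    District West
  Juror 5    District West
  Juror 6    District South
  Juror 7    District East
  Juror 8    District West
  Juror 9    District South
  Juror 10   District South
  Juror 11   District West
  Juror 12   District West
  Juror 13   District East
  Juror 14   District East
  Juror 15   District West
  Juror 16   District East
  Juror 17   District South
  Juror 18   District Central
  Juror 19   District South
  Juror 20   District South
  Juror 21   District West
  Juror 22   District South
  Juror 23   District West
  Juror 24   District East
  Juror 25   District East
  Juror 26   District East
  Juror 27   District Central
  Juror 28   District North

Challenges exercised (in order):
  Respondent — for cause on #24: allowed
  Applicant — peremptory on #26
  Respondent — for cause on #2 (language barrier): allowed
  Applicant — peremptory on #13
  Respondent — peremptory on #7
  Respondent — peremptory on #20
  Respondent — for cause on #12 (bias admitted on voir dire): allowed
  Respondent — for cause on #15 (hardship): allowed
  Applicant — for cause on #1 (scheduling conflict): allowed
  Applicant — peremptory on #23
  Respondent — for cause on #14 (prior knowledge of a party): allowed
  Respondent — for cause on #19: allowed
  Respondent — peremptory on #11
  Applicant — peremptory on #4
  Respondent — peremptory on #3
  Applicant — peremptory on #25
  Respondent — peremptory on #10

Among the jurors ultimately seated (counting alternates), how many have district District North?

1

Removed: #1, #2, #3, #4, #7, #10, #11, #12, #13, #14, #15, #19, #20, #23, #24, #25, #26.
Seated (11 incl. alternates): #5, #6, #8, #9, #16, #17, #18, #21, #22, #27, #28.
Of those, in District North: #28 → 1.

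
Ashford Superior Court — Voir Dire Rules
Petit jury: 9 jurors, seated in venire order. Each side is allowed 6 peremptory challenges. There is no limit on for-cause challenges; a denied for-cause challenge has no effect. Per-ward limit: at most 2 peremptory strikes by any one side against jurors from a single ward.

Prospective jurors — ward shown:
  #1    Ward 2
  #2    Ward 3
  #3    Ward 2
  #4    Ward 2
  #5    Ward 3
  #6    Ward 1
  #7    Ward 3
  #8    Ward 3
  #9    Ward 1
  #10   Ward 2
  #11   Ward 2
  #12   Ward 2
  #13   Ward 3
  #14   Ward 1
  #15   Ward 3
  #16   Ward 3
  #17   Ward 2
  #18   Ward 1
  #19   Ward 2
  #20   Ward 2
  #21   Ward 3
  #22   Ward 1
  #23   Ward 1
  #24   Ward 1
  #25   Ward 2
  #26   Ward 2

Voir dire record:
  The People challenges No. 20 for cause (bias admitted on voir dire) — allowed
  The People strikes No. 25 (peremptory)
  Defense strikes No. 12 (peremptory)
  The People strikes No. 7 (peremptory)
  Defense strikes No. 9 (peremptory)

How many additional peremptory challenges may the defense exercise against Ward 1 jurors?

1

Defense peremptories so far: #12, #9 — 2 of 6 used, 4 left overall.
Against Ward 1: #9 — 1 used; per-ward cap 2 leaves 1.
Binding limit: min(4, 1) = 1.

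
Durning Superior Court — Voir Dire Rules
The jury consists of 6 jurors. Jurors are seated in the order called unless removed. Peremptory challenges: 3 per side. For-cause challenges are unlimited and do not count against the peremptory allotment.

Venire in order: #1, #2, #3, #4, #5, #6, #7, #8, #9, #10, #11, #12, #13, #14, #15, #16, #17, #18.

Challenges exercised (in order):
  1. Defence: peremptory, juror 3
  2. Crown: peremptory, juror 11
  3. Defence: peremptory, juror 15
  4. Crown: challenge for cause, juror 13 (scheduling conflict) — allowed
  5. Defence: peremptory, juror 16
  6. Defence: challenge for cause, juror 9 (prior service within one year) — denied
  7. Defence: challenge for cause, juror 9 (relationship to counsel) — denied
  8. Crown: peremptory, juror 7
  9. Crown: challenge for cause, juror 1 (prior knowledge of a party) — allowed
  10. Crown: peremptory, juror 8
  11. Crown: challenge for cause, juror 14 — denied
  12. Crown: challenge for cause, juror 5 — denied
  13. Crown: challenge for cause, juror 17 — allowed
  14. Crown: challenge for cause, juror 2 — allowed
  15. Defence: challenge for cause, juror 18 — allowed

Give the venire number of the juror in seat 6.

12

Removed: #1, #2, #3, #7, #8, #11, #13, #15, #16, #17, #18. (#5, #9, #14 stay — for-cause denied.)
Seating in order: seats 1–6 → #4, #5, #6, #9, #10, #12.
So seat 6 is #12.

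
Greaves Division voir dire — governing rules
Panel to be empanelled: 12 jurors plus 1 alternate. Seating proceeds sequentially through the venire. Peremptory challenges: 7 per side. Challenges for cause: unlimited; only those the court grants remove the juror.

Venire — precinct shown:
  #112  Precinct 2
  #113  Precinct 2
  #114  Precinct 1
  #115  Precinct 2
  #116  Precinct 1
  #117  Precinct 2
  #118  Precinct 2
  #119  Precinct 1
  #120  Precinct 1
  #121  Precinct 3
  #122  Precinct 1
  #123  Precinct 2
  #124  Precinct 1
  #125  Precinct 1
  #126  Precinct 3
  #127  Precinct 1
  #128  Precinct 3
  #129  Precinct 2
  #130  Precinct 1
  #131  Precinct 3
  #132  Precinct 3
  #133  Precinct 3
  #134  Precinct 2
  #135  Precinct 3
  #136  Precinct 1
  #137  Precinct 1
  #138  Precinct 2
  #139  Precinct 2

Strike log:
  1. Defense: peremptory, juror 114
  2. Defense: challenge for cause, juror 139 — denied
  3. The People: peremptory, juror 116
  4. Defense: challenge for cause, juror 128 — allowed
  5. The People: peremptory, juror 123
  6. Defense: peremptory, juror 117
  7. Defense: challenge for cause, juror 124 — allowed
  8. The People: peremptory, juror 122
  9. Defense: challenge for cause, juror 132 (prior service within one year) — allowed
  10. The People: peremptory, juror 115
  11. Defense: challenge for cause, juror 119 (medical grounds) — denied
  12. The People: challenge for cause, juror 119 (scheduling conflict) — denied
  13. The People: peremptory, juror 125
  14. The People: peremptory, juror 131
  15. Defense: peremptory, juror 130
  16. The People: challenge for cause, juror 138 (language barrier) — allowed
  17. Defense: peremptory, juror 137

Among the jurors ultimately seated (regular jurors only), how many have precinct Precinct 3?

Removed: #114, #115, #116, #117, #122, #123, #124, #125, #128, #130, #131, #132, #137, #138.
Seated jurors 1–12: #112, #113, #118, #119, #120, #121, #126, #127, #129, #133, #134, #135 (alternates #136 not counted).
Of those, in Precinct 3: #121, #126, #133, #135 → 4.

4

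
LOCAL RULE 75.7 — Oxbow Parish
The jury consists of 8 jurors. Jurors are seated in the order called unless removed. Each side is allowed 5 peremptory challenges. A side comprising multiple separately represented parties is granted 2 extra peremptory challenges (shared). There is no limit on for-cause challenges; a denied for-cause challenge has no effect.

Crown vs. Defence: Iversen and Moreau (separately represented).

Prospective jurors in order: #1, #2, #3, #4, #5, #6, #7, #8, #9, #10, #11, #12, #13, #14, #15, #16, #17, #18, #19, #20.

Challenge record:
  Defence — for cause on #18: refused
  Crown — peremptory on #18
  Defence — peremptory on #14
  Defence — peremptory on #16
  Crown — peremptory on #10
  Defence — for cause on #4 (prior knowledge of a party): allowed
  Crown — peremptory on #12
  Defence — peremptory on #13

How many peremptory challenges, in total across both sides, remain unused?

6

Crown allotment: 5. Defence allotment: 5 base + 2 multi-party = 7.
Crown peremptories used: #18, #10, #12 — 3.
Defence peremptories used: #14, #16, #13 — 3 (for-cause on #18, #4 don't count).
Remaining: (5 − 3) + (7 − 3) = 6.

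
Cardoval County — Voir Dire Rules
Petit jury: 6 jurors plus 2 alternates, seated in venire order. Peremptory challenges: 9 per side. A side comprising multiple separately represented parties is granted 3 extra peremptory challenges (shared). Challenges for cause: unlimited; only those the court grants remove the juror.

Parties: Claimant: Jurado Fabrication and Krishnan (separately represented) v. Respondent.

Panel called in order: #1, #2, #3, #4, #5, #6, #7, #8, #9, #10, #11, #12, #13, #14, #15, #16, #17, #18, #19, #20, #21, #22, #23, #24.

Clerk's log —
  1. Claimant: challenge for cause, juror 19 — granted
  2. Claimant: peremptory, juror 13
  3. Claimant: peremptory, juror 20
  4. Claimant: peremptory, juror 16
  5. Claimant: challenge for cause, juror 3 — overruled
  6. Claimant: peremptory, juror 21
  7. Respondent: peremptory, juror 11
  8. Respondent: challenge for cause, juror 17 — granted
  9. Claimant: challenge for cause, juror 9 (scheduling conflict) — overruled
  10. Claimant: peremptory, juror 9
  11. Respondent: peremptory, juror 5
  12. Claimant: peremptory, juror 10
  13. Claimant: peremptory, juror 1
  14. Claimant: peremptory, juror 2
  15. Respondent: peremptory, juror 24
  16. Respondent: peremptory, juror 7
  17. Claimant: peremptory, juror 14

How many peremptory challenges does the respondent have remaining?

5

Respondent allotment: 9.
Respondent peremptories used: #11, #5, #24, #7 — 4 (the for-cause on #17 doesn't count).
Remaining: 9 − 4 = 5.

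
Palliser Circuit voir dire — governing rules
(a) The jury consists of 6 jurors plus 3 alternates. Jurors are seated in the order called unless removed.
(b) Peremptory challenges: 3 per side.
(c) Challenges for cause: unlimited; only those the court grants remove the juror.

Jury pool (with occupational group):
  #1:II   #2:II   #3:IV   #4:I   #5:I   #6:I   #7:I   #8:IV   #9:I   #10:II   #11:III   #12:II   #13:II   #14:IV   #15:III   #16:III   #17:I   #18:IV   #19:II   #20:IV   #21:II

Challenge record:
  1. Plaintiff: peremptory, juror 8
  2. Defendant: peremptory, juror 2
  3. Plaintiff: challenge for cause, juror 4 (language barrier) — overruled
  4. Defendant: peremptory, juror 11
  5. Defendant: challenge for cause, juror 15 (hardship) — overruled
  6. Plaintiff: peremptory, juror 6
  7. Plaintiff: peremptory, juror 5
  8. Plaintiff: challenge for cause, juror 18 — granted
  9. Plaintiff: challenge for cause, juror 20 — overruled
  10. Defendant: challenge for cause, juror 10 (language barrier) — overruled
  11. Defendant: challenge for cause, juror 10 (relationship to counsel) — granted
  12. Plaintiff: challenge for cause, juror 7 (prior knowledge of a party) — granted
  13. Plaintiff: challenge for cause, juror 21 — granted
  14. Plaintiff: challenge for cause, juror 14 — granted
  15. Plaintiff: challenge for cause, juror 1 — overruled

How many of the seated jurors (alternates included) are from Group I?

3

Removed: #2, #5, #6, #7, #8, #10, #11, #14, #18, #21.
Seated (9 incl. alternates): #1, #3, #4, #9, #12, #13, #15, #16, #17.
Of those, in Group I: #4, #9, #17 → 3.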